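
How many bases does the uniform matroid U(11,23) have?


Bases of U(11,23) are all 11-element subsets of the 23-element ground set.
Number of bases = C(23,11).
C(23,11) = 23! / (11! * 12!) = 1352078.

1352078


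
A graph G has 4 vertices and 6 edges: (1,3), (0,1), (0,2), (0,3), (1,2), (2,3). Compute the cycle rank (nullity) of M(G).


Cycle rank (nullity) = |E| - r(M) = |E| - (|V| - c).
|E| = 6, |V| = 4, c = 1.
Nullity = 6 - (4 - 1) = 6 - 3 = 3.

3


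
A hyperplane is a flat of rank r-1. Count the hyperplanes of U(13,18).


Hyperplanes of U(13,18) are flats of rank 12.
In a uniform matroid, these are exactly the (12)-element subsets.
Count = C(18,12) = 18564.

18564


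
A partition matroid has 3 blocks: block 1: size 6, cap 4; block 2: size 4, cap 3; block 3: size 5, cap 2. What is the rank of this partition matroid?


Rank of a partition matroid = sum of min(|Si|, ci) for each block.
= min(6,4) + min(4,3) + min(5,2)
= 4 + 3 + 2
= 9.

9


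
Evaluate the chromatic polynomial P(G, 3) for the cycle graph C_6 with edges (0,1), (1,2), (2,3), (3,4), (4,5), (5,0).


P(C_6, k) = (k-1)^6 + (-1)^6*(k-1).
P(3) = (2)^6 + 2
= 64 + 2 = 66.

66


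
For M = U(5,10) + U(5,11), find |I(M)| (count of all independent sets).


For a direct sum, |I(M1+M2)| = |I(M1)| * |I(M2)|.
|I(U(5,10))| = sum C(10,k) for k=0..5 = 638.
|I(U(5,11))| = sum C(11,k) for k=0..5 = 1024.
Total = 638 * 1024 = 653312.

653312


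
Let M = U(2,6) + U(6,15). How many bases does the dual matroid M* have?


(M1+M2)* = M1* + M2*.
M1* = U(4,6), bases: C(6,4) = 15.
M2* = U(9,15), bases: C(15,9) = 5005.
|B(M*)| = 15 * 5005 = 75075.

75075


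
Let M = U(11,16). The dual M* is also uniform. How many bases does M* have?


The dual of U(r,n) is U(n-r, n) = U(5,16).
Bases of U(5,16) are all (5)-element subsets.
|B(M*)| = C(16,5) = 16! / (5! * 11!) = 4368.

4368


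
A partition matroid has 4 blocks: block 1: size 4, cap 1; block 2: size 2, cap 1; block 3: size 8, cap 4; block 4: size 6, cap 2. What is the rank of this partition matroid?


Rank of a partition matroid = sum of min(|Si|, ci) for each block.
= min(4,1) + min(2,1) + min(8,4) + min(6,2)
= 1 + 1 + 4 + 2
= 8.

8


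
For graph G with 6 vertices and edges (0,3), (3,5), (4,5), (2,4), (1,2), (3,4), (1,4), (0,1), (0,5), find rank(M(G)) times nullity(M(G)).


r(M) = |V| - c = 6 - 1 = 5.
nullity = |E| - r(M) = 9 - 5 = 4.
Product = 5 * 4 = 20.

20


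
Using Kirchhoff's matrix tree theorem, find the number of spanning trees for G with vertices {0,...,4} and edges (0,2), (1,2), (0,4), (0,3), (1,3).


By Kirchhoff's matrix tree theorem, the number of spanning trees equals
the determinant of any cofactor of the Laplacian matrix L.
G has 5 vertices and 5 edges.
Computing the (4 x 4) cofactor determinant gives 4.

4


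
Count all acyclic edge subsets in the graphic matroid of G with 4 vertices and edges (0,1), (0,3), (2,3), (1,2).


An independent set in a graphic matroid is an acyclic edge subset.
G has 4 vertices and 4 edges.
Enumerate all 2^4 = 16 subsets, checking for acyclicity.
Total independent sets = 15.

15


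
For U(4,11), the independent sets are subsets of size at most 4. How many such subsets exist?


Independent sets of U(4,11) are all subsets of size <= 4.
Count = C(11,0) + C(11,1) + C(11,2) + C(11,3) + C(11,4)
     = 1 + 11 + 55 + 165 + 330
     = 562.

562


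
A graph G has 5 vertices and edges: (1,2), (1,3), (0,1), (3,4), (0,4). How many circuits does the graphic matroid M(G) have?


A circuit in a graphic matroid = edge set of a simple cycle.
G has 5 vertices and 5 edges.
Enumerating all minimal edge subsets forming cycles...
Total circuits found: 1.

1


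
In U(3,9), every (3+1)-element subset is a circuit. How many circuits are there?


In U(3,9), circuits are the (4)-element subsets.
Any set of 4 elements is dependent, and removing any one element gives
an independent set of size 3, so it is a minimal dependent set.
Number of circuits = C(9,4) = (9 * 8 * 7 * 6) / (1 * 2 * 3 * 4) = 126.

126


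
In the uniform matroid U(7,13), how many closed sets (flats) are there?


Flats of U(7,13): every subset of size < 7 is a flat, plus E itself.
Count = C(13,0) + C(13,1) + C(13,2) + C(13,3) + C(13,4) + C(13,5) + C(13,6) + 1
     = 1 + 13 + 78 + 286 + 715 + 1287 + 1716 + 1
     = 4097.

4097


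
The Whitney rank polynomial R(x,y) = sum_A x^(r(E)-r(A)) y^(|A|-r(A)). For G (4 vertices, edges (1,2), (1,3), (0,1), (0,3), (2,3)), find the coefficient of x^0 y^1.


R(x,y) = sum over A in 2^E of x^(r(E)-r(A)) * y^(|A|-r(A)).
G has 4 vertices, 5 edges. r(E) = 3.
Enumerate all 2^5 = 32 subsets.
Count subsets with r(E)-r(A)=0 and |A|-r(A)=1: 5.

5


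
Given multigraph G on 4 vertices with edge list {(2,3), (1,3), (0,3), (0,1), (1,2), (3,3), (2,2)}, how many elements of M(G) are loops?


In a graphic matroid, a loop is a self-loop edge (u,u) with rank 0.
Examining all 7 edges for self-loops...
Self-loops found: (3,3), (2,2)
Number of loops = 2.

2


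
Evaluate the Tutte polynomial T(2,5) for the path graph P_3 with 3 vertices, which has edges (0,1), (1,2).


A path on 3 vertices is a tree with 2 edges.
T(x,y) = x^(2) for any tree.
T(2,5) = 2^2 = 4.

4


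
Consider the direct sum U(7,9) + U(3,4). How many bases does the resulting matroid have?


Bases of a direct sum M1 + M2: |B| = |B(M1)| * |B(M2)|.
|B(U(7,9))| = C(9,7) = 36.
|B(U(3,4))| = C(4,3) = 4.
Total bases = 36 * 4 = 144.

144


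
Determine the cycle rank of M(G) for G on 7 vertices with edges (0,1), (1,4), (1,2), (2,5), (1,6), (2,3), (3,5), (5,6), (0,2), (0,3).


Cycle rank (nullity) = |E| - r(M) = |E| - (|V| - c).
|E| = 10, |V| = 7, c = 1.
Nullity = 10 - (7 - 1) = 10 - 6 = 4.

4


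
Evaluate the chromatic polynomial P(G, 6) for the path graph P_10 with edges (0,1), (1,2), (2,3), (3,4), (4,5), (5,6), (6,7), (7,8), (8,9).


P(P_10, k) = k * (k-1)^(9).
P(6) = 6 * 5^9 = 6 * 1953125 = 11718750.

11718750


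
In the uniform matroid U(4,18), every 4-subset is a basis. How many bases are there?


Bases of U(4,18) are all 4-element subsets of the 18-element ground set.
Number of bases = C(18,4).
C(18,4) = (18 * 17 * 16 * 15) / (1 * 2 * 3 * 4) = 3060.

3060


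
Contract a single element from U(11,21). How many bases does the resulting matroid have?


Contracting e from U(11,21) gives U(10,20).
Bases of U(10,20) = C(20,10) = 184756.

184756


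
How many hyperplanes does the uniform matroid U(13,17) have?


Hyperplanes of U(13,17) are flats of rank 12.
In a uniform matroid, these are exactly the (12)-element subsets.
Count = (17 choose 12) = 6188.

6188


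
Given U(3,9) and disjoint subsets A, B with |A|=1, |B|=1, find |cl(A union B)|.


|A union B| = 1 + 1 = 2 (disjoint).
In U(3,9), cl(S) = S if |S| < 3, else cl(S) = E.
Since 2 < 3, cl(A union B) = A union B.
|cl(A union B)| = 2.

2


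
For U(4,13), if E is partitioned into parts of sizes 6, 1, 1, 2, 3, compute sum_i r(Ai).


r(Ai) = min(|Ai|, 4) for each part.
Sum = min(6,4) + min(1,4) + min(1,4) + min(2,4) + min(3,4)
    = 4 + 1 + 1 + 2 + 3
    = 11.

11


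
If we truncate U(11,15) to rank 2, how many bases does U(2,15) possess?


Truncating U(11,15) to rank 2 gives U(2,15).
Bases of U(2,15) are all 2-element subsets of 15 elements.
Number of bases = C(15,2) = (15 * 14) / (1 * 2) = 105.

105


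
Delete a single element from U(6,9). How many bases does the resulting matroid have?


Deleting e from U(6,9) gives U(6,8) since n > r.
Bases of U(6,8) = C(8,6) = 28.

28


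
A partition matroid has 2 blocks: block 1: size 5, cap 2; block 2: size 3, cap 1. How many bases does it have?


A basis picks exactly ci elements from block i.
Number of bases = product of C(|Si|, ci).
= C(5,2) * C(3,1)
= 10 * 3
= 30.

30


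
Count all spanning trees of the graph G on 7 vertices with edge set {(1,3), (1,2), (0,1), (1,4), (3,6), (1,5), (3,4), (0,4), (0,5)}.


By Kirchhoff's matrix tree theorem, the number of spanning trees equals
the determinant of any cofactor of the Laplacian matrix L.
G has 7 vertices and 9 edges.
Computing the (6 x 6) cofactor determinant gives 21.

21


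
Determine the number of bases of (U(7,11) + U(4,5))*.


(M1+M2)* = M1* + M2*.
M1* = U(4,11), bases: C(11,4) = 330.
M2* = U(1,5), bases: C(5,1) = 5.
|B(M*)| = 330 * 5 = 1650.

1650


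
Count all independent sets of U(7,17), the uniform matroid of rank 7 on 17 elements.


Independent sets of U(7,17) are all subsets of size <= 7.
Count = C(17,0) + C(17,1) + C(17,2) + C(17,3) + C(17,4) + C(17,5) + C(17,6) + C(17,7)
     = 1 + 17 + 136 + 680 + 2380 + 6188 + 12376 + 19448
     = 41226.

41226


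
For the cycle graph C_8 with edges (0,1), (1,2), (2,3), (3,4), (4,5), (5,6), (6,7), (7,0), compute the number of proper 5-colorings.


P(C_8, k) = (k-1)^8 + (-1)^8*(k-1).
P(5) = (4)^8 + 4
= 65536 + 4 = 65540.

65540


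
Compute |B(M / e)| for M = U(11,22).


Contracting e from U(11,22) gives U(10,21).
Bases of U(10,21) = (21 choose 10) = 352716.

352716


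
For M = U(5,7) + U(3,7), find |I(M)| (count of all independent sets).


For a direct sum, |I(M1+M2)| = |I(M1)| * |I(M2)|.
|I(U(5,7))| = sum C(7,k) for k=0..5 = 120.
|I(U(3,7))| = sum C(7,k) for k=0..3 = 64.
Total = 120 * 64 = 7680.

7680


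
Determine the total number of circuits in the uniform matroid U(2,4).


In U(2,4), circuits are the (3)-element subsets.
Any set of 3 elements is dependent, and removing any one element gives
an independent set of size 2, so it is a minimal dependent set.
Number of circuits = C(4,3) = (4 * 3 * 2) / (1 * 2 * 3) = 4.

4


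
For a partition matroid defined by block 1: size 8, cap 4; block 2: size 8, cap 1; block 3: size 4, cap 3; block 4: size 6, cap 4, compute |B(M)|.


A basis picks exactly ci elements from block i.
Number of bases = product of C(|Si|, ci).
= C(8,4) * C(8,1) * C(4,3) * C(6,4)
= 70 * 8 * 4 * 15
= 33600.

33600


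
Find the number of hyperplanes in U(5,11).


Hyperplanes of U(5,11) are flats of rank 4.
In a uniform matroid, these are exactly the (4)-element subsets.
Count = C(11,4) = 11! / (4! * 7!) = 330.

330


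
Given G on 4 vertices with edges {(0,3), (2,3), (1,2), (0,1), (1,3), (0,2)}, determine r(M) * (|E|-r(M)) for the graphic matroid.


r(M) = |V| - c = 4 - 1 = 3.
nullity = |E| - r(M) = 6 - 3 = 3.
Product = 3 * 3 = 9.

9


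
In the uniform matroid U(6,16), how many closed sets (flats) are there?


Flats of U(6,16): every subset of size < 6 is a flat, plus E itself.
Count = (16 choose 0) + (16 choose 1) + (16 choose 2) + (16 choose 3) + (16 choose 4) + (16 choose 5) + 1
     = 1 + 16 + 120 + 560 + 1820 + 4368 + 1
     = 6886.

6886


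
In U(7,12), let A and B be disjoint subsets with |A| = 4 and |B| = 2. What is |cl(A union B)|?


|A union B| = 4 + 2 = 6 (disjoint).
In U(7,12), cl(S) = S if |S| < 7, else cl(S) = E.
Since 6 < 7, cl(A union B) = A union B.
|cl(A union B)| = 6.

6


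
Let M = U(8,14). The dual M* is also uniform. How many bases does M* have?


The dual of U(r,n) is U(n-r, n) = U(6,14).
Bases of U(6,14) are all (6)-element subsets.
|B(M*)| = C(14,6) = 14! / (6! * 8!) = 3003.

3003


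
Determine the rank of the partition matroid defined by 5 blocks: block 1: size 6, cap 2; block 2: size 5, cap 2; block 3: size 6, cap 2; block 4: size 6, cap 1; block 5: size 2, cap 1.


Rank of a partition matroid = sum of min(|Si|, ci) for each block.
= min(6,2) + min(5,2) + min(6,2) + min(6,1) + min(2,1)
= 2 + 2 + 2 + 1 + 1
= 8.

8


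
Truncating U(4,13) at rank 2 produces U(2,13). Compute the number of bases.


Truncating U(4,13) to rank 2 gives U(2,13).
Bases of U(2,13) are all 2-element subsets of 13 elements.
Number of bases = C(13,2) = 13! / (2! * 11!) = 78.

78


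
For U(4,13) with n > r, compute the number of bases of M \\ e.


Deleting e from U(4,13) gives U(4,12) since n > r.
Bases of U(4,12) = C(12,4) = (12 * 11 * 10 * 9) / (1 * 2 * 3 * 4) = 495.

495


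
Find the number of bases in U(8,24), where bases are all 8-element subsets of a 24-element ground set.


Bases of U(8,24) are all 8-element subsets of the 24-element ground set.
Number of bases = C(24,8).
C(24,8) = 735471.

735471


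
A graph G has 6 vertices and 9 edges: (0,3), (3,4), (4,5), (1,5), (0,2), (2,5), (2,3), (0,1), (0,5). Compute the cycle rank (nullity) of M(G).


Cycle rank (nullity) = |E| - r(M) = |E| - (|V| - c).
|E| = 9, |V| = 6, c = 1.
Nullity = 9 - (6 - 1) = 9 - 5 = 4.

4


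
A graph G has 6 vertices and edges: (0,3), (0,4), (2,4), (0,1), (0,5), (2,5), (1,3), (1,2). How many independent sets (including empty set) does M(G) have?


An independent set in a graphic matroid is an acyclic edge subset.
G has 6 vertices and 8 edges.
Enumerate all 2^8 = 256 subsets, checking for acyclicity.
Total independent sets = 186.

186


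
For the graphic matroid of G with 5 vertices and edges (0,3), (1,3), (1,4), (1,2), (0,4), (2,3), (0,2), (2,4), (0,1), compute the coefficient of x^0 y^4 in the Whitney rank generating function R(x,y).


R(x,y) = sum over A in 2^E of x^(r(E)-r(A)) * y^(|A|-r(A)).
G has 5 vertices, 9 edges. r(E) = 4.
Enumerate all 2^9 = 512 subsets.
Count subsets with r(E)-r(A)=0 and |A|-r(A)=4: 9.

9


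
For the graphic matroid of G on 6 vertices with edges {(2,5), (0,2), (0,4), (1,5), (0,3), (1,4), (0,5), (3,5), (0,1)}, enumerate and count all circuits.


A circuit in a graphic matroid = edge set of a simple cycle.
G has 6 vertices and 9 edges.
Enumerating all minimal edge subsets forming cycles...
Total circuits found: 10.

10


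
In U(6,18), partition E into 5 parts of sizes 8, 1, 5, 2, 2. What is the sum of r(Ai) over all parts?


r(Ai) = min(|Ai|, 6) for each part.
Sum = min(8,6) + min(1,6) + min(5,6) + min(2,6) + min(2,6)
    = 6 + 1 + 5 + 2 + 2
    = 16.

16


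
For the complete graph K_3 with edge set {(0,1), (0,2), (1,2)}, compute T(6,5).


T(K_3; x,y) = x^2 + x + y.
T(6,5) = 36 + 6 + 5 = 47.

47


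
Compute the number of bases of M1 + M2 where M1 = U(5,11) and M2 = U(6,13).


Bases of a direct sum M1 + M2: |B| = |B(M1)| * |B(M2)|.
|B(U(5,11))| = C(11,5) = 462.
|B(U(6,13))| = C(13,6) = 1716.
Total bases = 462 * 1716 = 792792.

792792


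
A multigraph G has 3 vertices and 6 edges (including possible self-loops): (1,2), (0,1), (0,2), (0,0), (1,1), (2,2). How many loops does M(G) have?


In a graphic matroid, a loop is a self-loop edge (u,u) with rank 0.
Examining all 6 edges for self-loops...
Self-loops found: (0,0), (1,1), (2,2)
Number of loops = 3.

3


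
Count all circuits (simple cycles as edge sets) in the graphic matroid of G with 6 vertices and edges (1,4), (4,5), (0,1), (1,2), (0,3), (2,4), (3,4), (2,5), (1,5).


A circuit in a graphic matroid = edge set of a simple cycle.
G has 6 vertices and 9 edges.
Enumerating all minimal edge subsets forming cycles...
Total circuits found: 12.

12


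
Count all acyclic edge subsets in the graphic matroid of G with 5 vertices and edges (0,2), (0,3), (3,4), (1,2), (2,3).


An independent set in a graphic matroid is an acyclic edge subset.
G has 5 vertices and 5 edges.
Enumerate all 2^5 = 32 subsets, checking for acyclicity.
Total independent sets = 28.

28


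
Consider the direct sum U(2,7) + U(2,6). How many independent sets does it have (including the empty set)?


For a direct sum, |I(M1+M2)| = |I(M1)| * |I(M2)|.
|I(U(2,7))| = sum C(7,k) for k=0..2 = 29.
|I(U(2,6))| = sum C(6,k) for k=0..2 = 22.
Total = 29 * 22 = 638.

638


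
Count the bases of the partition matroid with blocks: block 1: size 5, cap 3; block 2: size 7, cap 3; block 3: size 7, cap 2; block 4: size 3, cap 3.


A basis picks exactly ci elements from block i.
Number of bases = product of C(|Si|, ci).
= C(5,3) * C(7,3) * C(7,2) * C(3,3)
= 10 * 35 * 21 * 1
= 7350.

7350


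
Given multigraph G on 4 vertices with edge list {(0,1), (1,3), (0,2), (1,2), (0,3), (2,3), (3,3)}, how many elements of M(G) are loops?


In a graphic matroid, a loop is a self-loop edge (u,u) with rank 0.
Examining all 7 edges for self-loops...
Self-loops found: (3,3)
Number of loops = 1.

1


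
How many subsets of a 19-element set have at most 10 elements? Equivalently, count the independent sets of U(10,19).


Independent sets of U(10,19) are all subsets of size <= 10.
Count = (19 choose 0) + (19 choose 1) + (19 choose 2) + (19 choose 3) + (19 choose 4) + (19 choose 5) + (19 choose 6) + (19 choose 7) + (19 choose 8) + (19 choose 9) + (19 choose 10)
     = 1 + 19 + 171 + 969 + 3876 + 11628 + 27132 + 50388 + 75582 + 92378 + 92378
     = 354522.

354522


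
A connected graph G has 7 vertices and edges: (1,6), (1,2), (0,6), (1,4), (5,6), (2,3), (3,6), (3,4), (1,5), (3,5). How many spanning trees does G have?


By Kirchhoff's matrix tree theorem, the number of spanning trees equals
the determinant of any cofactor of the Laplacian matrix L.
G has 7 vertices and 10 edges.
Computing the (6 x 6) cofactor determinant gives 64.

64


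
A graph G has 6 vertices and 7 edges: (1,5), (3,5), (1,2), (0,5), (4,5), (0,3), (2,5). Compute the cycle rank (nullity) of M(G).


Cycle rank (nullity) = |E| - r(M) = |E| - (|V| - c).
|E| = 7, |V| = 6, c = 1.
Nullity = 7 - (6 - 1) = 7 - 5 = 2.

2


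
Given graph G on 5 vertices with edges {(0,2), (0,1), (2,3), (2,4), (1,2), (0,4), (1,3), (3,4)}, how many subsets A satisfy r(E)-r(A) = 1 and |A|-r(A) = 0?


R(x,y) = sum over A in 2^E of x^(r(E)-r(A)) * y^(|A|-r(A)).
G has 5 vertices, 8 edges. r(E) = 4.
Enumerate all 2^8 = 256 subsets.
Count subsets with r(E)-r(A)=1 and |A|-r(A)=0: 52.

52


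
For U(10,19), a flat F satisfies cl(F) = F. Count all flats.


Flats of U(10,19): every subset of size < 10 is a flat, plus E itself.
Count = C(19,0) + C(19,1) + C(19,2) + C(19,3) + C(19,4) + C(19,5) + C(19,6) + C(19,7) + C(19,8) + C(19,9) + 1
     = 1 + 19 + 171 + 969 + 3876 + 11628 + 27132 + 50388 + 75582 + 92378 + 1
     = 262145.

262145


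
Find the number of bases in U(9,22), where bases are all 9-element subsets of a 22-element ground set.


Bases of U(9,22) are all 9-element subsets of the 22-element ground set.
Number of bases = C(22,9).
C(22,9) = 497420.

497420


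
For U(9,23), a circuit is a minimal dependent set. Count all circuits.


In U(9,23), circuits are the (10)-element subsets.
Any set of 10 elements is dependent, and removing any one element gives
an independent set of size 9, so it is a minimal dependent set.
Number of circuits = C(23,10) = 23! / (10! * 13!) = 1144066.

1144066


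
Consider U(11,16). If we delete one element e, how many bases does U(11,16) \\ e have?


Deleting e from U(11,16) gives U(11,15) since n > r.
Bases of U(11,15) = C(15,11) = 15! / (11! * 4!) = 1365.

1365


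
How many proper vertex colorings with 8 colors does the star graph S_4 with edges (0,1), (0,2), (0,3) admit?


P(tree, k) = k * (k-1)^(3) for any tree on 4 vertices.
P(8) = 8 * 7^3 = 8 * 343 = 2744.

2744


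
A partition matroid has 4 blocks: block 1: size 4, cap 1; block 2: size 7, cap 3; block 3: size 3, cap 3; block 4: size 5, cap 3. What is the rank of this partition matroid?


Rank of a partition matroid = sum of min(|Si|, ci) for each block.
= min(4,1) + min(7,3) + min(3,3) + min(5,3)
= 1 + 3 + 3 + 3
= 10.

10


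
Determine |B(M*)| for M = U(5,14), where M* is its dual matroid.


The dual of U(r,n) is U(n-r, n) = U(9,14).
Bases of U(9,14) are all (9)-element subsets.
|B(M*)| = C(14,9) = 14! / (9! * 5!) = 2002.

2002


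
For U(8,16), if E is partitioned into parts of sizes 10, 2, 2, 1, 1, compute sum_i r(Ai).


r(Ai) = min(|Ai|, 8) for each part.
Sum = min(10,8) + min(2,8) + min(2,8) + min(1,8) + min(1,8)
    = 8 + 2 + 2 + 1 + 1
    = 14.

14


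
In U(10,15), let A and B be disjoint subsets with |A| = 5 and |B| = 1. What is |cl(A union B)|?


|A union B| = 5 + 1 = 6 (disjoint).
In U(10,15), cl(S) = S if |S| < 10, else cl(S) = E.
Since 6 < 10, cl(A union B) = A union B.
|cl(A union B)| = 6.

6


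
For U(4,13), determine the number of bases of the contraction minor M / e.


Contracting e from U(4,13) gives U(3,12).
Bases of U(3,12) = C(12,3) = (12 * 11 * 10) / (1 * 2 * 3) = 220.

220


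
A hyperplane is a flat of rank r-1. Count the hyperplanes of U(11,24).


Hyperplanes of U(11,24) are flats of rank 10.
In a uniform matroid, these are exactly the (10)-element subsets.
Count = C(24,10) = 24! / (10! * 14!) = 1961256.

1961256


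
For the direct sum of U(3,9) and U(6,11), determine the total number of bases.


Bases of a direct sum M1 + M2: |B| = |B(M1)| * |B(M2)|.
|B(U(3,9))| = C(9,3) = 84.
|B(U(6,11))| = C(11,6) = 462.
Total bases = 84 * 462 = 38808.

38808


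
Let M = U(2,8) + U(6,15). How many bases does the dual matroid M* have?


(M1+M2)* = M1* + M2*.
M1* = U(6,8), bases: C(8,6) = 28.
M2* = U(9,15), bases: C(15,9) = 5005.
|B(M*)| = 28 * 5005 = 140140.

140140


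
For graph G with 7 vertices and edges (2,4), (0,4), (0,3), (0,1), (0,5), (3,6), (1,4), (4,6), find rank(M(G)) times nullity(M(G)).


r(M) = |V| - c = 7 - 1 = 6.
nullity = |E| - r(M) = 8 - 6 = 2.
Product = 6 * 2 = 12.

12


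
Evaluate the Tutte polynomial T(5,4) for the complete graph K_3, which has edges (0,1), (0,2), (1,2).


T(K_3; x,y) = x^2 + x + y.
T(5,4) = 25 + 5 + 4 = 34.

34


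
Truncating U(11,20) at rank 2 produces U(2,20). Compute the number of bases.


Truncating U(11,20) to rank 2 gives U(2,20).
Bases of U(2,20) are all 2-element subsets of 20 elements.
Number of bases = (20 choose 2) = 190.

190


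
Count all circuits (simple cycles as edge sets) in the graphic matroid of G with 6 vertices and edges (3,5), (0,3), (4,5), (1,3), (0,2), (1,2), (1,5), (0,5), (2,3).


A circuit in a graphic matroid = edge set of a simple cycle.
G has 6 vertices and 9 edges.
Enumerating all minimal edge subsets forming cycles...
Total circuits found: 13.

13


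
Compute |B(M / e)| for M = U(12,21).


Contracting e from U(12,21) gives U(11,20).
Bases of U(11,20) = C(20,11) = 20! / (11! * 9!) = 167960.

167960


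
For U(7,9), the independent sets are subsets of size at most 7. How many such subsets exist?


Independent sets of U(7,9) are all subsets of size <= 7.
Count = C(9,0) + C(9,1) + C(9,2) + C(9,3) + C(9,4) + C(9,5) + C(9,6) + C(9,7)
     = 1 + 9 + 36 + 84 + 126 + 126 + 84 + 36
     = 502.

502


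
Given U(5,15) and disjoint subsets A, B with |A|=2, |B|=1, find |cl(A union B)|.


|A union B| = 2 + 1 = 3 (disjoint).
In U(5,15), cl(S) = S if |S| < 5, else cl(S) = E.
Since 3 < 5, cl(A union B) = A union B.
|cl(A union B)| = 3.

3


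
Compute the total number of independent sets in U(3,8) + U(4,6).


For a direct sum, |I(M1+M2)| = |I(M1)| * |I(M2)|.
|I(U(3,8))| = sum C(8,k) for k=0..3 = 93.
|I(U(4,6))| = sum C(6,k) for k=0..4 = 57.
Total = 93 * 57 = 5301.

5301


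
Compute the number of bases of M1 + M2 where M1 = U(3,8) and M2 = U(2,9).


Bases of a direct sum M1 + M2: |B| = |B(M1)| * |B(M2)|.
|B(U(3,8))| = C(8,3) = 56.
|B(U(2,9))| = C(9,2) = 36.
Total bases = 56 * 36 = 2016.

2016


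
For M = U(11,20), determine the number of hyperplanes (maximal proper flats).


Hyperplanes of U(11,20) are flats of rank 10.
In a uniform matroid, these are exactly the (10)-element subsets.
Count = (20 choose 10) = 184756.

184756


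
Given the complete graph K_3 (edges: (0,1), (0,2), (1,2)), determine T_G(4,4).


T(K_3; x,y) = x^2 + x + y.
T(4,4) = 16 + 4 + 4 = 24.

24


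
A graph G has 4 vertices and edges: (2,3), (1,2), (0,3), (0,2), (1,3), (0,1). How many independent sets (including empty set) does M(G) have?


An independent set in a graphic matroid is an acyclic edge subset.
G has 4 vertices and 6 edges.
Enumerate all 2^6 = 64 subsets, checking for acyclicity.
Total independent sets = 38.

38


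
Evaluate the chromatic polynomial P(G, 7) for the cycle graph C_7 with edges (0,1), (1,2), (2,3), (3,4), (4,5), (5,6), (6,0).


P(C_7, k) = (k-1)^7 + (-1)^7*(k-1).
P(7) = (6)^7 - 6
= 279936 - 6 = 279930.

279930


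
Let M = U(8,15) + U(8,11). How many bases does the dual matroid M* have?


(M1+M2)* = M1* + M2*.
M1* = U(7,15), bases: C(15,7) = 6435.
M2* = U(3,11), bases: C(11,3) = 165.
|B(M*)| = 6435 * 165 = 1061775.

1061775


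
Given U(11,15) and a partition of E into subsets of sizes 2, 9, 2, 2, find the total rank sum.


r(Ai) = min(|Ai|, 11) for each part.
Sum = min(2,11) + min(9,11) + min(2,11) + min(2,11)
    = 2 + 9 + 2 + 2
    = 15.

15


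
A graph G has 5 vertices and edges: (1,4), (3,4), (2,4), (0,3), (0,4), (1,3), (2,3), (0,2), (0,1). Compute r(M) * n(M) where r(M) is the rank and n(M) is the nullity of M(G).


r(M) = |V| - c = 5 - 1 = 4.
nullity = |E| - r(M) = 9 - 4 = 5.
Product = 4 * 5 = 20.

20


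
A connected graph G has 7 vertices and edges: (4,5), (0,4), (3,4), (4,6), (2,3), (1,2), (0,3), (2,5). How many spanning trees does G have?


By Kirchhoff's matrix tree theorem, the number of spanning trees equals
the determinant of any cofactor of the Laplacian matrix L.
G has 7 vertices and 8 edges.
Computing the (6 x 6) cofactor determinant gives 11.

11


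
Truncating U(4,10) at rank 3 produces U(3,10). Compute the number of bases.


Truncating U(4,10) to rank 3 gives U(3,10).
Bases of U(3,10) are all 3-element subsets of 10 elements.
Number of bases = C(10,3) = 10! / (3! * 7!) = 120.

120


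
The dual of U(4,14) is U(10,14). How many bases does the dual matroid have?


The dual of U(r,n) is U(n-r, n) = U(10,14).
Bases of U(10,14) are all (10)-element subsets.
|B(M*)| = (14 choose 10) = 1001.

1001


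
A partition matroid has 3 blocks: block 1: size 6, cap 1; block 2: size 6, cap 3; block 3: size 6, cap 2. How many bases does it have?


A basis picks exactly ci elements from block i.
Number of bases = product of C(|Si|, ci).
= C(6,1) * C(6,3) * C(6,2)
= 6 * 20 * 15
= 1800.

1800


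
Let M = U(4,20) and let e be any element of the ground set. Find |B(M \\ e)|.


Deleting e from U(4,20) gives U(4,19) since n > r.
Bases of U(4,19) = C(19,4) = (19 * 18 * 17 * 16) / (1 * 2 * 3 * 4) = 3876.

3876


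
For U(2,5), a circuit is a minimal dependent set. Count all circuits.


In U(2,5), circuits are the (3)-element subsets.
Any set of 3 elements is dependent, and removing any one element gives
an independent set of size 2, so it is a minimal dependent set.
Number of circuits = C(5,3) = 5! / (3! * 2!) = 10.

10


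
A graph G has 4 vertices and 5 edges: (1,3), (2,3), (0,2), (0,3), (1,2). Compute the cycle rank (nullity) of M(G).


Cycle rank (nullity) = |E| - r(M) = |E| - (|V| - c).
|E| = 5, |V| = 4, c = 1.
Nullity = 5 - (4 - 1) = 5 - 3 = 2.

2


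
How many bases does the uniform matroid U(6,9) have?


Bases of U(6,9) are all 6-element subsets of the 9-element ground set.
Number of bases = C(9,6).
(9 choose 6) = 84.

84


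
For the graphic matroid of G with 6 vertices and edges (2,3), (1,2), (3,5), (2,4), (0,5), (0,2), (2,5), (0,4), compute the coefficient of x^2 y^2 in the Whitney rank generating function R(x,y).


R(x,y) = sum over A in 2^E of x^(r(E)-r(A)) * y^(|A|-r(A)).
G has 6 vertices, 8 edges. r(E) = 5.
Enumerate all 2^8 = 256 subsets.
Count subsets with r(E)-r(A)=2 and |A|-r(A)=2: 2.

2


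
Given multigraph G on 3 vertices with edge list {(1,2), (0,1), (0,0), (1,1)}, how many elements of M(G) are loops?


In a graphic matroid, a loop is a self-loop edge (u,u) with rank 0.
Examining all 4 edges for self-loops...
Self-loops found: (0,0), (1,1)
Number of loops = 2.

2


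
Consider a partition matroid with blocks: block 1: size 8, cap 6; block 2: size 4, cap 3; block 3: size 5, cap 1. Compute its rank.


Rank of a partition matroid = sum of min(|Si|, ci) for each block.
= min(8,6) + min(4,3) + min(5,1)
= 6 + 3 + 1
= 10.

10


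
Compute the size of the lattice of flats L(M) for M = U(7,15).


Flats of U(7,15): every subset of size < 7 is a flat, plus E itself.
Count = C(15,0) + C(15,1) + C(15,2) + C(15,3) + C(15,4) + C(15,5) + C(15,6) + 1
     = 1 + 15 + 105 + 455 + 1365 + 3003 + 5005 + 1
     = 9950.

9950


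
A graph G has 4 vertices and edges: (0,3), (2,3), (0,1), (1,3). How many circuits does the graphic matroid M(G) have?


A circuit in a graphic matroid = edge set of a simple cycle.
G has 4 vertices and 4 edges.
Enumerating all minimal edge subsets forming cycles...
Total circuits found: 1.

1


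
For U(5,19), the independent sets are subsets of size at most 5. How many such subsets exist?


Independent sets of U(5,19) are all subsets of size <= 5.
Count = C(19,0) + C(19,1) + C(19,2) + C(19,3) + C(19,4) + C(19,5)
     = 1 + 19 + 171 + 969 + 3876 + 11628
     = 16664.

16664


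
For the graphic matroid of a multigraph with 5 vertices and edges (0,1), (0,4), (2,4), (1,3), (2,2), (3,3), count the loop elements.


In a graphic matroid, a loop is a self-loop edge (u,u) with rank 0.
Examining all 6 edges for self-loops...
Self-loops found: (2,2), (3,3)
Number of loops = 2.

2


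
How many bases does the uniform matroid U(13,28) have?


Bases of U(13,28) are all 13-element subsets of the 28-element ground set.
Number of bases = C(28,13).
C(28,13) = 37442160.

37442160


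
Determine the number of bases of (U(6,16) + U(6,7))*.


(M1+M2)* = M1* + M2*.
M1* = U(10,16), bases: C(16,10) = 8008.
M2* = U(1,7), bases: C(7,1) = 7.
|B(M*)| = 8008 * 7 = 56056.

56056


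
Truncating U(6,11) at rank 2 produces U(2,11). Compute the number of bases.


Truncating U(6,11) to rank 2 gives U(2,11).
Bases of U(2,11) are all 2-element subsets of 11 elements.
Number of bases = C(11,2) = 11! / (2! * 9!) = 55.

55


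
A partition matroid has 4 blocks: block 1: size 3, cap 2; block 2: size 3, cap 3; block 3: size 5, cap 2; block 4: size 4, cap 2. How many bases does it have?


A basis picks exactly ci elements from block i.
Number of bases = product of C(|Si|, ci).
= C(3,2) * C(3,3) * C(5,2) * C(4,2)
= 3 * 1 * 10 * 6
= 180.

180


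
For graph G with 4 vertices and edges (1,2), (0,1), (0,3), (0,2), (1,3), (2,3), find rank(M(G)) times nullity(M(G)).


r(M) = |V| - c = 4 - 1 = 3.
nullity = |E| - r(M) = 6 - 3 = 3.
Product = 3 * 3 = 9.

9


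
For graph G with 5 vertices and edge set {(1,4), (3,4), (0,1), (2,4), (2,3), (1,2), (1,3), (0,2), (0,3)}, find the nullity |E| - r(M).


Cycle rank (nullity) = |E| - r(M) = |E| - (|V| - c).
|E| = 9, |V| = 5, c = 1.
Nullity = 9 - (5 - 1) = 9 - 4 = 5.

5


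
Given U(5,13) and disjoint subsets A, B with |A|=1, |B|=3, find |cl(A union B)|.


|A union B| = 1 + 3 = 4 (disjoint).
In U(5,13), cl(S) = S if |S| < 5, else cl(S) = E.
Since 4 < 5, cl(A union B) = A union B.
|cl(A union B)| = 4.

4


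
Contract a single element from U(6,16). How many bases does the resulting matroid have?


Contracting e from U(6,16) gives U(5,15).
Bases of U(5,15) = (15 choose 5) = 3003.

3003


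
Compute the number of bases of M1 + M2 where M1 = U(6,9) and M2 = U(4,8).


Bases of a direct sum M1 + M2: |B| = |B(M1)| * |B(M2)|.
|B(U(6,9))| = C(9,6) = 84.
|B(U(4,8))| = C(8,4) = 70.
Total bases = 84 * 70 = 5880.

5880


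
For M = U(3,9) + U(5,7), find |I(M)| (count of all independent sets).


For a direct sum, |I(M1+M2)| = |I(M1)| * |I(M2)|.
|I(U(3,9))| = sum C(9,k) for k=0..3 = 130.
|I(U(5,7))| = sum C(7,k) for k=0..5 = 120.
Total = 130 * 120 = 15600.

15600


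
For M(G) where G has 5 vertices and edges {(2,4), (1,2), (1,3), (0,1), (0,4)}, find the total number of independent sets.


An independent set in a graphic matroid is an acyclic edge subset.
G has 5 vertices and 5 edges.
Enumerate all 2^5 = 32 subsets, checking for acyclicity.
Total independent sets = 30.

30


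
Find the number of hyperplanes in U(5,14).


Hyperplanes of U(5,14) are flats of rank 4.
In a uniform matroid, these are exactly the (4)-element subsets.
Count = C(14,4) = (14 * 13 * 12 * 11) / (1 * 2 * 3 * 4) = 1001.

1001


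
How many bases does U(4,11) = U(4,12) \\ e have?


Deleting e from U(4,12) gives U(4,11) since n > r.
Bases of U(4,11) = C(11,4) = (11 * 10 * 9 * 8) / (1 * 2 * 3 * 4) = 330.

330


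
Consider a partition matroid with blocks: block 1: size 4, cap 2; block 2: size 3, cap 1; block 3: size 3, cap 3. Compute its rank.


Rank of a partition matroid = sum of min(|Si|, ci) for each block.
= min(4,2) + min(3,1) + min(3,3)
= 2 + 1 + 3
= 6.

6


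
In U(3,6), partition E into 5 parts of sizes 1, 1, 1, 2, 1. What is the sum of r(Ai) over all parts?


r(Ai) = min(|Ai|, 3) for each part.
Sum = min(1,3) + min(1,3) + min(1,3) + min(2,3) + min(1,3)
    = 1 + 1 + 1 + 2 + 1
    = 6.

6


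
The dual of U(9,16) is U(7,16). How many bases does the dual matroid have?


The dual of U(r,n) is U(n-r, n) = U(7,16).
Bases of U(7,16) are all (7)-element subsets.
|B(M*)| = C(16,7) = 16! / (7! * 9!) = 11440.

11440


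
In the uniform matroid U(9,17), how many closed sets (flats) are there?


Flats of U(9,17): every subset of size < 9 is a flat, plus E itself.
Count = C(17,0) + C(17,1) + C(17,2) + C(17,3) + C(17,4) + C(17,5) + C(17,6) + C(17,7) + C(17,8) + 1
     = 1 + 17 + 136 + 680 + 2380 + 6188 + 12376 + 19448 + 24310 + 1
     = 65537.

65537


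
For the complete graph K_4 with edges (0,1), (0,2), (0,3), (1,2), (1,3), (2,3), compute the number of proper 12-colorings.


P(K_4, k) = k(k-1)(k-2)...(k-3).
P(12) = (12) * (11) * (10) * (9) = 11880.

11880


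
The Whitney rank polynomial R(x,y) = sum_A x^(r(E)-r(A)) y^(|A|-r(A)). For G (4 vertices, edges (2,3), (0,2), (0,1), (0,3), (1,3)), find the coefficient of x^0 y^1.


R(x,y) = sum over A in 2^E of x^(r(E)-r(A)) * y^(|A|-r(A)).
G has 4 vertices, 5 edges. r(E) = 3.
Enumerate all 2^5 = 32 subsets.
Count subsets with r(E)-r(A)=0 and |A|-r(A)=1: 5.

5


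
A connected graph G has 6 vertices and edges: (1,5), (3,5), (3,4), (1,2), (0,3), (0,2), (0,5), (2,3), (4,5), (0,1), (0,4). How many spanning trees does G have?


By Kirchhoff's matrix tree theorem, the number of spanning trees equals
the determinant of any cofactor of the Laplacian matrix L.
G has 6 vertices and 11 edges.
Computing the (5 x 5) cofactor determinant gives 209.

209


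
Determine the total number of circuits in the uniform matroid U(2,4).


In U(2,4), circuits are the (3)-element subsets.
Any set of 3 elements is dependent, and removing any one element gives
an independent set of size 2, so it is a minimal dependent set.
Number of circuits = C(4,3) = 4! / (3! * 1!) = 4.

4


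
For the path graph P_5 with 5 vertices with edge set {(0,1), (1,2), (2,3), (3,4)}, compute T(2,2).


A path on 5 vertices is a tree with 4 edges.
T(x,y) = x^(4) for any tree.
T(2,2) = 2^4 = 16.

16


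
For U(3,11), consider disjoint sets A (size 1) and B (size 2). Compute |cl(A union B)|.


|A union B| = 1 + 2 = 3 (disjoint).
In U(3,11), cl(S) = S if |S| < 3, else cl(S) = E.
Since 3 >= 3, cl(A union B) = E.
|cl(A union B)| = 11.

11


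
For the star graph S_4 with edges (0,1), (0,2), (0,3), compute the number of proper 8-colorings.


P(tree, k) = k * (k-1)^(3) for any tree on 4 vertices.
P(8) = 8 * 7^3 = 8 * 343 = 2744.

2744


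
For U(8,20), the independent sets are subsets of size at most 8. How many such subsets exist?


Independent sets of U(8,20) are all subsets of size <= 8.
Count = C(20,0) + C(20,1) + C(20,2) + C(20,3) + C(20,4) + C(20,5) + C(20,6) + C(20,7) + C(20,8)
     = 1 + 20 + 190 + 1140 + 4845 + 15504 + 38760 + 77520 + 125970
     = 263950.

263950


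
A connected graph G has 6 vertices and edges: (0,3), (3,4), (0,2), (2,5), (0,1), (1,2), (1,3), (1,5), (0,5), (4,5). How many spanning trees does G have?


By Kirchhoff's matrix tree theorem, the number of spanning trees equals
the determinant of any cofactor of the Laplacian matrix L.
G has 6 vertices and 10 edges.
Computing the (5 x 5) cofactor determinant gives 115.

115


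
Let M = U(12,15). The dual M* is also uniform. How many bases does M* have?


The dual of U(r,n) is U(n-r, n) = U(3,15).
Bases of U(3,15) are all (3)-element subsets.
|B(M*)| = (15 choose 3) = 455.

455


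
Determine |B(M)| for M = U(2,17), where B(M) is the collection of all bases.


Bases of U(2,17) are all 2-element subsets of the 17-element ground set.
Number of bases = C(17,2).
(17 choose 2) = 136.

136


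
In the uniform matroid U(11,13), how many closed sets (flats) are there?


Flats of U(11,13): every subset of size < 11 is a flat, plus E itself.
Count = (13 choose 0) + (13 choose 1) + (13 choose 2) + (13 choose 3) + (13 choose 4) + (13 choose 5) + (13 choose 6) + (13 choose 7) + (13 choose 8) + (13 choose 9) + (13 choose 10) + 1
     = 1 + 13 + 78 + 286 + 715 + 1287 + 1716 + 1716 + 1287 + 715 + 286 + 1
     = 8101.

8101


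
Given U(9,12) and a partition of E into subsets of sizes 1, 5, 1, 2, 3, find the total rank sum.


r(Ai) = min(|Ai|, 9) for each part.
Sum = min(1,9) + min(5,9) + min(1,9) + min(2,9) + min(3,9)
    = 1 + 5 + 1 + 2 + 3
    = 12.

12


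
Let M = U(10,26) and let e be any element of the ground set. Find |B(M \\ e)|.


Deleting e from U(10,26) gives U(10,25) since n > r.
Bases of U(10,25) = C(25,10) = 3268760.

3268760


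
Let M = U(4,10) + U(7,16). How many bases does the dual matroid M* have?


(M1+M2)* = M1* + M2*.
M1* = U(6,10), bases: C(10,6) = 210.
M2* = U(9,16), bases: C(16,9) = 11440.
|B(M*)| = 210 * 11440 = 2402400.

2402400


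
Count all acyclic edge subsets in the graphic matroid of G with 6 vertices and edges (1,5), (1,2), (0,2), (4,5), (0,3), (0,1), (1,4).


An independent set in a graphic matroid is an acyclic edge subset.
G has 6 vertices and 7 edges.
Enumerate all 2^7 = 128 subsets, checking for acyclicity.
Total independent sets = 98.

98


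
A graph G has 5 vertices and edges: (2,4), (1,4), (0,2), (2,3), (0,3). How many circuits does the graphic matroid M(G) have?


A circuit in a graphic matroid = edge set of a simple cycle.
G has 5 vertices and 5 edges.
Enumerating all minimal edge subsets forming cycles...
Total circuits found: 1.

1


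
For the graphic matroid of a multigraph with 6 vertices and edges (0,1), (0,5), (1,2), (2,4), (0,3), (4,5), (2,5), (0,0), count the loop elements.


In a graphic matroid, a loop is a self-loop edge (u,u) with rank 0.
Examining all 8 edges for self-loops...
Self-loops found: (0,0)
Number of loops = 1.

1


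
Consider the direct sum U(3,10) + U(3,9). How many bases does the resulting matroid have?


Bases of a direct sum M1 + M2: |B| = |B(M1)| * |B(M2)|.
|B(U(3,10))| = C(10,3) = 120.
|B(U(3,9))| = C(9,3) = 84.
Total bases = 120 * 84 = 10080.

10080


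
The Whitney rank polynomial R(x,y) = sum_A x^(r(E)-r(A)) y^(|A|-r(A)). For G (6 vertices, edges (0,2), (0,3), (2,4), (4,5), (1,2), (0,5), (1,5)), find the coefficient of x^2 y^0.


R(x,y) = sum over A in 2^E of x^(r(E)-r(A)) * y^(|A|-r(A)).
G has 6 vertices, 7 edges. r(E) = 5.
Enumerate all 2^7 = 128 subsets.
Count subsets with r(E)-r(A)=2 and |A|-r(A)=0: 35.

35


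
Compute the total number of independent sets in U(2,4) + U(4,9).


For a direct sum, |I(M1+M2)| = |I(M1)| * |I(M2)|.
|I(U(2,4))| = sum C(4,k) for k=0..2 = 11.
|I(U(4,9))| = sum C(9,k) for k=0..4 = 256.
Total = 11 * 256 = 2816.

2816


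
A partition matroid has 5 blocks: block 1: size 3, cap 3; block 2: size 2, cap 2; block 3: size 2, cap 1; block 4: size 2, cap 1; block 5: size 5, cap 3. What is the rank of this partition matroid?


Rank of a partition matroid = sum of min(|Si|, ci) for each block.
= min(3,3) + min(2,2) + min(2,1) + min(2,1) + min(5,3)
= 3 + 2 + 1 + 1 + 3
= 10.

10


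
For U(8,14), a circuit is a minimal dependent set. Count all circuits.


In U(8,14), circuits are the (9)-element subsets.
Any set of 9 elements is dependent, and removing any one element gives
an independent set of size 8, so it is a minimal dependent set.
Number of circuits = (14 choose 9) = 2002.

2002
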